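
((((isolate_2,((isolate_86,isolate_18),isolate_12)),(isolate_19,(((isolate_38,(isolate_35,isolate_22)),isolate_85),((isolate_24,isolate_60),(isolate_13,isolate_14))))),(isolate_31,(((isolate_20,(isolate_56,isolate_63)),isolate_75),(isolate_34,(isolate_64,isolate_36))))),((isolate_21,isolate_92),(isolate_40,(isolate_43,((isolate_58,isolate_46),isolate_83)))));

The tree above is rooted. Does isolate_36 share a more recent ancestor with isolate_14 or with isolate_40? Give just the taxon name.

isolate_14

The MRCA of isolate_36 and isolate_14 subtends (((isolate_2,((isolate_86,isolate_18),isolate_12)),(isolate_19,(((isolate_38,(isolate_35,isolate_22)),isolate_85),((isolate_24,isolate_60),(isolate_13,isolate_14))))),(isolate_31,(((isolate_20,(isolate_56,isolate_63)),isolate_75),(isolate_34,(isolate_64,isolate_36))))) (21 taxa).
The MRCA of isolate_36 and isolate_40 is the root, subtending the entire tree (28 taxa).
The first is nested inside the second, so isolate_36 shares a more recent common ancestor with isolate_14.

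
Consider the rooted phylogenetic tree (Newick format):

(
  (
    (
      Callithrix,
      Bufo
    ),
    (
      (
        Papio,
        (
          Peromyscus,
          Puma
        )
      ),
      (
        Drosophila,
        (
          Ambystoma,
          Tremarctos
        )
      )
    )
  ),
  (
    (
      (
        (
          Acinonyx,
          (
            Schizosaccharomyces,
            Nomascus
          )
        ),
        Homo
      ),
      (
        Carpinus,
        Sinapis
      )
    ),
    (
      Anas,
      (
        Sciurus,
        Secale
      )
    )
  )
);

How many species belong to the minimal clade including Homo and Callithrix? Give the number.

The MRCA of Homo and Callithrix is the root, so the clade is the entire tree.
That clade contains 17 terminal taxa: Acinonyx, Ambystoma, Anas, Bufo, Callithrix, Carpinus, Drosophila, Homo, Nomascus, Papio, Peromyscus, Puma, Schizosaccharomyces, Sciurus, Secale, Sinapis, Tremarctos.

17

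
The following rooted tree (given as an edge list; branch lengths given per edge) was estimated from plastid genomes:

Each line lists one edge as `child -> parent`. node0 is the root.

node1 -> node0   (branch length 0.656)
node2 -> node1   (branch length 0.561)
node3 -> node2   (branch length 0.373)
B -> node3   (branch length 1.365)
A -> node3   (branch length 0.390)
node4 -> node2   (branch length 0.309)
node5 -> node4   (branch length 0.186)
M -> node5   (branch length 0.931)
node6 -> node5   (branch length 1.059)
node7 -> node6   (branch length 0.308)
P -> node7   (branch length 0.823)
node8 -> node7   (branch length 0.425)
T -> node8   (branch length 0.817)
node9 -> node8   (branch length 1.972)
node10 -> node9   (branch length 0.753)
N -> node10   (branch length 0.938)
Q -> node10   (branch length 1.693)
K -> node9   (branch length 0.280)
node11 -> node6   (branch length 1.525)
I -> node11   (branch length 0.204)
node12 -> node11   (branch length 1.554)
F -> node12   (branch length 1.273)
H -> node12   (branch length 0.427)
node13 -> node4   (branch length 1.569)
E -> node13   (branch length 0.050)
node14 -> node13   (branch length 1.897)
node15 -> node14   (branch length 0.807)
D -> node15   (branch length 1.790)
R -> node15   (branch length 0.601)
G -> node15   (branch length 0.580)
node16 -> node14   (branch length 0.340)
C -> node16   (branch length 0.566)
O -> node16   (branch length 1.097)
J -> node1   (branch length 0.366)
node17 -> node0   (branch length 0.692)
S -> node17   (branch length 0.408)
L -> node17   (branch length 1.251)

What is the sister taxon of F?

H

F attaches to the tree at the node subtending (F,H).
The other lineage descending from that same node — the sister group — is the single tip H.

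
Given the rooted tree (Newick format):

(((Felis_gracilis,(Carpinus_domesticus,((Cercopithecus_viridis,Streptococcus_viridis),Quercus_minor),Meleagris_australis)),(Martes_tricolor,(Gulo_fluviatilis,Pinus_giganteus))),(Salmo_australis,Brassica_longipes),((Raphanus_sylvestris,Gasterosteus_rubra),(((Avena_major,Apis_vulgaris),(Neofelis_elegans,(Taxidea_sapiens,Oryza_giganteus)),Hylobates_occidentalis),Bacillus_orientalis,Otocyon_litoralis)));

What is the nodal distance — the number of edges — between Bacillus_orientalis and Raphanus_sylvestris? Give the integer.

The MRCA of Bacillus_orientalis and Raphanus_sylvestris is the node subtending ((Raphanus_sylvestris,Gasterosteus_rubra),(((Avena_major,Apis_vulgaris),(Neofelis_elegans,(Taxidea_sapiens,Oryza_giganteus)),Hylobates_occidentalis),Bacillus_orientalis,Otocyon_litoralis)).
From Bacillus_orientalis up to that node: 2 branches. From Raphanus_sylvestris up to the same node: 2 branches. Total: 2 + 2 = 4.

4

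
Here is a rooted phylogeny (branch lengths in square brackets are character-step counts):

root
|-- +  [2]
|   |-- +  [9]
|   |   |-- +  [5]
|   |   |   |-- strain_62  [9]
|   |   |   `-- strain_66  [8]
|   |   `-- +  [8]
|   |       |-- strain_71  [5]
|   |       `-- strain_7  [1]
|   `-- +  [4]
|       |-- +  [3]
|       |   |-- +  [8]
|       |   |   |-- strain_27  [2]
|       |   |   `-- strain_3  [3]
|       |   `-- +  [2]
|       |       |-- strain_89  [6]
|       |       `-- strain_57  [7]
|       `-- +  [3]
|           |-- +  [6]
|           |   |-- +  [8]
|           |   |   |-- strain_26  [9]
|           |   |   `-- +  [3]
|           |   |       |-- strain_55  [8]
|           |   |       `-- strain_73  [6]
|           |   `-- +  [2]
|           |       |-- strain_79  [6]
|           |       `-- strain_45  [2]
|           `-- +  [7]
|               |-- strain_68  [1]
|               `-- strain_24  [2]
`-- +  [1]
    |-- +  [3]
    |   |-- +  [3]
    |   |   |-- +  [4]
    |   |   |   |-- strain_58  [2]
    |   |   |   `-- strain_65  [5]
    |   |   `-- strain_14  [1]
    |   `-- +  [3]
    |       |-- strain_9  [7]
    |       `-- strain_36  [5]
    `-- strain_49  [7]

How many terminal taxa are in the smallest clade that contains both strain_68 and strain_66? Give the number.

The MRCA of strain_68 and strain_66 is the node subtending (((strain_62,strain_66),(strain_71,strain_7)),(((strain_27,strain_3),(strain_89,strain_57)),(((strain_26,(strain_55,strain_73)),(strain_79,strain_45)),(strain_68,strain_24)))).
That clade contains 15 terminal taxa: strain_24, strain_26, strain_27, strain_3, strain_45, strain_55, strain_57, strain_62, strain_66, strain_68, strain_7, strain_71, strain_73, strain_79, strain_89.

15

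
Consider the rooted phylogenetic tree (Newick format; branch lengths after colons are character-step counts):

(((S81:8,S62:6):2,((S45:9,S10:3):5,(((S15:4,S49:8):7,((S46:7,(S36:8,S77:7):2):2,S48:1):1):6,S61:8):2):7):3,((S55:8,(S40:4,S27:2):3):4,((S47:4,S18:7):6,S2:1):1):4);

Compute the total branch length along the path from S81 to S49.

40

The path runs S81 → … → MRCA → … → S49; the MRCA is the node subtending ((S81,S62),((S45,S10),(((S15,S49),((S46,(S36,S77)),S48)),S61))).
Branch lengths along that path: 8 + 2 + 7 + 2 + 6 + 7 + 8 = 40.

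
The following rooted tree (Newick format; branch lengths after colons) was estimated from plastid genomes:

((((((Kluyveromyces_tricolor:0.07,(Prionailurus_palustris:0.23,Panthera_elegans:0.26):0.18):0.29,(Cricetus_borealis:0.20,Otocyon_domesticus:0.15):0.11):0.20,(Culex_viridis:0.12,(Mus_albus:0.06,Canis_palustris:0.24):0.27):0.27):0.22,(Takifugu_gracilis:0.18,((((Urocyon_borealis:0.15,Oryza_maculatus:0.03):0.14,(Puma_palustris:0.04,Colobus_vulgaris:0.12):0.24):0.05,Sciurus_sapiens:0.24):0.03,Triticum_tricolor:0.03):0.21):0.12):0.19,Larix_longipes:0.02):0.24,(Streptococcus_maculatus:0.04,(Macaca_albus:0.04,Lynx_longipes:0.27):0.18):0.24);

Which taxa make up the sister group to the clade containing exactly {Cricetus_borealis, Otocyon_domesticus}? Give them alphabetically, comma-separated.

The clade containing exactly {Cricetus_borealis, Otocyon_domesticus} attaches to the tree at the node subtending ((Kluyveromyces_tricolor,(Prionailurus_palustris,Panthera_elegans)),(Cricetus_borealis,Otocyon_domesticus)).
The other lineage descending from that same node — the sister group — is (Kluyveromyces_tricolor,(Prionailurus_palustris,Panthera_elegans)); its 3 tips in alphabetical order are the answer.

Kluyveromyces_tricolor, Panthera_elegans, Prionailurus_palustris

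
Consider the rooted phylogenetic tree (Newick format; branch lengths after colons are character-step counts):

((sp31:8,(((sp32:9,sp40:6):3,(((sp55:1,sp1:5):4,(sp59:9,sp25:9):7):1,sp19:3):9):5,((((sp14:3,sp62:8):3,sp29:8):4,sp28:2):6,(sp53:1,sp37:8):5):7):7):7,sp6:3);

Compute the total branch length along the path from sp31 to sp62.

The path runs sp31 → … → MRCA → … → sp62; the MRCA is the node subtending (sp31,(((sp32,sp40),(((sp55,sp1),(sp59,sp25)),sp19)),((((sp14,sp62),sp29),sp28),(sp53,sp37)))).
Branch lengths along that path: 8 + 7 + 7 + 6 + 4 + 3 + 8 = 43.

43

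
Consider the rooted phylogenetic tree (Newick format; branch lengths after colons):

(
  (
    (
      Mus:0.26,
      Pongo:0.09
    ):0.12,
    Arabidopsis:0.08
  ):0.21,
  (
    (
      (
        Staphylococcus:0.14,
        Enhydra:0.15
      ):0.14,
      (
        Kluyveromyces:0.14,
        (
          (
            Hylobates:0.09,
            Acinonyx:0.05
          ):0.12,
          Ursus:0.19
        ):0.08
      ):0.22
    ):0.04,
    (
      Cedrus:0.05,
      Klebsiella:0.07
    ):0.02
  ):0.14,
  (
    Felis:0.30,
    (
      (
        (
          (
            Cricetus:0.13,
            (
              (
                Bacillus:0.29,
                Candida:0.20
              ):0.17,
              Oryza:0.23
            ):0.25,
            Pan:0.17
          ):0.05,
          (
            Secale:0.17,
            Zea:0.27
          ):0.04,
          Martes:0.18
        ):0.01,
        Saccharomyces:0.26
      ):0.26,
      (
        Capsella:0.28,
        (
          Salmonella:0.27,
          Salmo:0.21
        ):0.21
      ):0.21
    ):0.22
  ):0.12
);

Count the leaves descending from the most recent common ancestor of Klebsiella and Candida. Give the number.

The MRCA of Klebsiella and Candida is the root, so the clade is the entire tree.
That clade contains 24 terminal taxa: Acinonyx, Arabidopsis, Bacillus, Candida, Capsella, Cedrus, Cricetus, Enhydra, Felis, Hylobates, Klebsiella, Kluyveromyces, Martes, Mus, Oryza, Pan, Pongo, Saccharomyces, Salmo, Salmonella, Secale, Staphylococcus, Ursus, Zea.

24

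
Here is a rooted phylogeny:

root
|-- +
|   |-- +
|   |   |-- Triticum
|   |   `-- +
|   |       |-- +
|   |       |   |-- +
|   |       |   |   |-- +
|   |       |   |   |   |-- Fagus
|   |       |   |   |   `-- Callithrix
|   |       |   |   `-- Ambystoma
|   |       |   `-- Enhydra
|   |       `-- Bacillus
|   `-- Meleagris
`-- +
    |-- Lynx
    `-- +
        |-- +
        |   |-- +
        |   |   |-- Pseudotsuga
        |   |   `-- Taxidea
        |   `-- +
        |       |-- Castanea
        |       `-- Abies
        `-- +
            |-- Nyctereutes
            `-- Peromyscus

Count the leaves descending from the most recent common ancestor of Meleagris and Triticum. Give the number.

The MRCA of Meleagris and Triticum is the node subtending ((Triticum,((((Fagus,Callithrix),Ambystoma),Enhydra),Bacillus)),Meleagris).
That clade contains 7 terminal taxa: Ambystoma, Bacillus, Callithrix, Enhydra, Fagus, Meleagris, Triticum.

7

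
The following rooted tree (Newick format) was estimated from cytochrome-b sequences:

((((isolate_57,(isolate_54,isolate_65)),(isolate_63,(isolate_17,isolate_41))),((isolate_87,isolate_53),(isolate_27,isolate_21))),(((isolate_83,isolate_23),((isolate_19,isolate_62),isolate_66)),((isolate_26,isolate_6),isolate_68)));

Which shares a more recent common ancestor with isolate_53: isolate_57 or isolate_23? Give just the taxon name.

isolate_57

The MRCA of isolate_53 and isolate_57 subtends (((isolate_57,(isolate_54,isolate_65)),(isolate_63,(isolate_17,isolate_41))),((isolate_87,isolate_53),(isolate_27,isolate_21))) (10 taxa).
The MRCA of isolate_53 and isolate_23 is the root, subtending the entire tree (18 taxa).
The first is nested inside the second, so isolate_53 shares a more recent common ancestor with isolate_57.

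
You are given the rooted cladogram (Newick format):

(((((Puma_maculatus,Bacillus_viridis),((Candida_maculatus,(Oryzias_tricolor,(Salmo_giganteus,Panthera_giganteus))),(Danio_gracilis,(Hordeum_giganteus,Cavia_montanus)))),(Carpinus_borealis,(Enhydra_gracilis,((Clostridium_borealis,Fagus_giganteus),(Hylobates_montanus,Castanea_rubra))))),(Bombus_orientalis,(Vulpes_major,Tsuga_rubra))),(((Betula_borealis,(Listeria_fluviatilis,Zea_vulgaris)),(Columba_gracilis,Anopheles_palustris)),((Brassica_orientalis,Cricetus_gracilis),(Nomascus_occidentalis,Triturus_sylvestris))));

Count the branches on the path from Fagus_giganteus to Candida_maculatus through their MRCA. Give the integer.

The MRCA of Fagus_giganteus and Candida_maculatus is the node subtending (((Puma_maculatus,Bacillus_viridis),((Candida_maculatus,(Oryzias_tricolor,(Salmo_giganteus,Panthera_giganteus))),(Danio_gracilis,(Hordeum_giganteus,Cavia_montanus)))),(Carpinus_borealis,(Enhydra_gracilis,((Clostridium_borealis,Fagus_giganteus),(Hylobates_montanus,Castanea_rubra))))).
From Fagus_giganteus up to that node: 5 branches. From Candida_maculatus up to the same node: 4 branches. Total: 5 + 4 = 9.

9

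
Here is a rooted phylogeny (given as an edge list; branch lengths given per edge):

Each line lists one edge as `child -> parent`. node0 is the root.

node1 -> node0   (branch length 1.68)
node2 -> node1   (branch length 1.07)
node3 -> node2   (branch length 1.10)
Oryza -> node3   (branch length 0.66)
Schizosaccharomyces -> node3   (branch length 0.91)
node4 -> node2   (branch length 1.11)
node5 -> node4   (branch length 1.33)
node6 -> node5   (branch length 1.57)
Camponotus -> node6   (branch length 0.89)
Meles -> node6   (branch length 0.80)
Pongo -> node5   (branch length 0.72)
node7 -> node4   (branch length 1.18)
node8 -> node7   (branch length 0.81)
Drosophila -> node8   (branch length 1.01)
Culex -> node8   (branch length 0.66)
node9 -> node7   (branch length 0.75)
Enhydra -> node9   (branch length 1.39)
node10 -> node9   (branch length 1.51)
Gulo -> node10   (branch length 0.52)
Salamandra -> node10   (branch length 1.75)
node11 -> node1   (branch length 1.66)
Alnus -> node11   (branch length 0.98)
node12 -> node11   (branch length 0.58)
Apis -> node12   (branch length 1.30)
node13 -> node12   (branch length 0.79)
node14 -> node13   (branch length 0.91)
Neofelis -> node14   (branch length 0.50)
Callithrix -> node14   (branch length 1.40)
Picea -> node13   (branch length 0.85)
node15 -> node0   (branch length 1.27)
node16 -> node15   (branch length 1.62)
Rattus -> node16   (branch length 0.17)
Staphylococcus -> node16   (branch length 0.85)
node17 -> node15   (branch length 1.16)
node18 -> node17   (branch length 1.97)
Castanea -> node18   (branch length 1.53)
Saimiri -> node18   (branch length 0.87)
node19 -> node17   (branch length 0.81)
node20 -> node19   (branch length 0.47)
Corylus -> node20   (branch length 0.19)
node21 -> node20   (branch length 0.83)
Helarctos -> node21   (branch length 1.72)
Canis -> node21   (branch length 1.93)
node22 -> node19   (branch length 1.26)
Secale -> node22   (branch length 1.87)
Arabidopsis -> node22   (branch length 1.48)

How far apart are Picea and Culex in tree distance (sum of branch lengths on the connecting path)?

The path runs Picea → … → MRCA → … → Culex; the MRCA is the node subtending (((Oryza,Schizosaccharomyces),(((Camponotus,Meles),Pongo),((Drosophila,Culex),(Enhydra,(Gulo,Salamandra))))),(Alnus,(Apis,((Neofelis,Callithrix),Picea)))).
Branch lengths along that path: 0.85 + 0.79 + 0.58 + 1.66 + 1.07 + 1.11 + 1.18 + 0.81 + 0.66 = 8.71.

8.71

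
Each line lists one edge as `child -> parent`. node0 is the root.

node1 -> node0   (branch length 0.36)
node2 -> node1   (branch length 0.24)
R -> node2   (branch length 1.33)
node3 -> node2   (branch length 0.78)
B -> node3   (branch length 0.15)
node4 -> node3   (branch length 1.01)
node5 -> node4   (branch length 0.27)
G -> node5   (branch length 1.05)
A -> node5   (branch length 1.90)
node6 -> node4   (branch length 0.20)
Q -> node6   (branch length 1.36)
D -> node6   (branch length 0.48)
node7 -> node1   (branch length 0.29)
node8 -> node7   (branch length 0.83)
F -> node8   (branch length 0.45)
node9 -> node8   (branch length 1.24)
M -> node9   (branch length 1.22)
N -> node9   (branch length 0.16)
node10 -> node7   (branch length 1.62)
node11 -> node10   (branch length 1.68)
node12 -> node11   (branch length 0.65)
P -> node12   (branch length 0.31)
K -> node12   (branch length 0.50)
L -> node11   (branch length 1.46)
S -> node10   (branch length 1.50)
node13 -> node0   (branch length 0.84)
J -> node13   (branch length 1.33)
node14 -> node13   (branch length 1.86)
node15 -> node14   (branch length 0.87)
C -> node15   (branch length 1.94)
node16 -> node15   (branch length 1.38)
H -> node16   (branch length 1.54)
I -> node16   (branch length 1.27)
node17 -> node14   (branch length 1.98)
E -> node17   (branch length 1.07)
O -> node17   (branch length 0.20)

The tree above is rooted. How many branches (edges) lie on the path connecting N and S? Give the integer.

The MRCA of N and S is the node subtending ((F,(M,N)),(((P,K),L),S)).
From N up to that node: 3 branches. From S up to the same node: 2 branches. Total: 3 + 2 = 5.

5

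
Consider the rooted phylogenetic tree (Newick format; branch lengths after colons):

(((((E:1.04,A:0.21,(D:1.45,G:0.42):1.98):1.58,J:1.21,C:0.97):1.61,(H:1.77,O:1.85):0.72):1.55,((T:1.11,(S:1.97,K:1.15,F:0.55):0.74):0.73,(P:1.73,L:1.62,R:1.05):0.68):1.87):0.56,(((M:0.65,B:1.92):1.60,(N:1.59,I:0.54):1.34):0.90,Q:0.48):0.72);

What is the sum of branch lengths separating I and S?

9.37

The path runs I → … → MRCA → … → S; the MRCA is the root of the tree.
Branch lengths along that path: 0.54 + 1.34 + 0.90 + 0.72 + 0.56 + 1.87 + 0.73 + 0.74 + 1.97 = 9.37.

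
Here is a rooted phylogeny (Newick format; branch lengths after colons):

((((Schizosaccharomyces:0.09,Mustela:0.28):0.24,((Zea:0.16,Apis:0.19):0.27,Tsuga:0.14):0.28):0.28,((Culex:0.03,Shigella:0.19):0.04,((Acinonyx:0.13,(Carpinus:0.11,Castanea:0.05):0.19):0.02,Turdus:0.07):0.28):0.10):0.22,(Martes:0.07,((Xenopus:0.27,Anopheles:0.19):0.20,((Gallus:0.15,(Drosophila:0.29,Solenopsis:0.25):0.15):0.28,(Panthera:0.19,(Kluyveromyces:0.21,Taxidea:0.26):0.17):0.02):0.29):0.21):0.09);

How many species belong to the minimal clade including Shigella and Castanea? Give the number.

6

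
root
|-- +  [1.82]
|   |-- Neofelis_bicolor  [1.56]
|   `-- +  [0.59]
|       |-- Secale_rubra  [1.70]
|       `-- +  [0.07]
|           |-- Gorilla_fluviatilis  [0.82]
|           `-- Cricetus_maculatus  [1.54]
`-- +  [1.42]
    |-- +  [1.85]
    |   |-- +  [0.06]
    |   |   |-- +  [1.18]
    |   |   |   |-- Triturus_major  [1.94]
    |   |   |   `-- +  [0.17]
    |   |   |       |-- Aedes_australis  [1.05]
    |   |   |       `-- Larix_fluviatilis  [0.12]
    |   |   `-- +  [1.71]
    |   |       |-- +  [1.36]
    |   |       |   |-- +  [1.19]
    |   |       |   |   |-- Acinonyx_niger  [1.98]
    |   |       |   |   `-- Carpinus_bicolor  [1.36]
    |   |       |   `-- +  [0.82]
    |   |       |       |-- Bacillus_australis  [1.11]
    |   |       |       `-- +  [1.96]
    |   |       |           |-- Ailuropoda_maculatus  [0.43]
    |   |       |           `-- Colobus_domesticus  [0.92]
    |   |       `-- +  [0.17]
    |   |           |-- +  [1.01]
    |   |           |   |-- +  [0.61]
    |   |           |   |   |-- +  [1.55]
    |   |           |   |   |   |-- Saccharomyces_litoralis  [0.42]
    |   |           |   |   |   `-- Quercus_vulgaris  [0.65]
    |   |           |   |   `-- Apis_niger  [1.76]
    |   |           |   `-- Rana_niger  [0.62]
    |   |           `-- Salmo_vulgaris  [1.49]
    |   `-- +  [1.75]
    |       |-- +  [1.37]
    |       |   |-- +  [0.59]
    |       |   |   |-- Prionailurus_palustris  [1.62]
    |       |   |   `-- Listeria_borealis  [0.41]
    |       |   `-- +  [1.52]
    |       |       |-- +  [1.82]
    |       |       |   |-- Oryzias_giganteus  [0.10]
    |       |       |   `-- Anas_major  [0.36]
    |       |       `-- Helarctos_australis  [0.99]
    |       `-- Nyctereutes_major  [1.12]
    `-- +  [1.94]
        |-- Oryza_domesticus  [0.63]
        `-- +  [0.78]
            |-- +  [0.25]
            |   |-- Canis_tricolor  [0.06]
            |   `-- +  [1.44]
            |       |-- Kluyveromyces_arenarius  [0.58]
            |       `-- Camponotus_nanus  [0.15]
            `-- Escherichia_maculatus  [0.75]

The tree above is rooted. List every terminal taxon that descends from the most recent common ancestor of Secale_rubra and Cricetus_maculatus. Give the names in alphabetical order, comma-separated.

Cricetus_maculatus, Gorilla_fluviatilis, Secale_rubra

Tracing Secale_rubra: it sits inside (Secale_rubra,(Gorilla_fluviatilis,Cricetus_maculatus)).
Tracing Cricetus_maculatus: it sits inside (Gorilla_fluviatilis,Cricetus_maculatus).
The smallest clade enclosing both is (Secale_rubra,(Gorilla_fluviatilis,Cricetus_maculatus)); the answer is its 3 terminal taxa in alphabetical order.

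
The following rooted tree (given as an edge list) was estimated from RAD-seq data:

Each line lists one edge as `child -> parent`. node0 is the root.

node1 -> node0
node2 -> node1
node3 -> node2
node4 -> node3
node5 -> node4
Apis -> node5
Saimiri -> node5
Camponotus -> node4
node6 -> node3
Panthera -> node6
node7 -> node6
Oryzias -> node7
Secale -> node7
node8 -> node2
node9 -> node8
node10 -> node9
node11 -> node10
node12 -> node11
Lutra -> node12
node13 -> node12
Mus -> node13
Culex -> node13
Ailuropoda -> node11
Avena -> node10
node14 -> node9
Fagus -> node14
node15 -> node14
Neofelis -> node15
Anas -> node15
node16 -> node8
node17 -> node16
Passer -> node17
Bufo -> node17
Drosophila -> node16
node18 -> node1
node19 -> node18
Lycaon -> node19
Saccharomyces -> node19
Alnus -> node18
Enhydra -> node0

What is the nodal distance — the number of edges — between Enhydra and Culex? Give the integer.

The MRCA of Enhydra and Culex is the root of the tree.
From Enhydra up to that node: 1 branch. From Culex up to the same node: 9 branches. Total: 1 + 9 = 10.

10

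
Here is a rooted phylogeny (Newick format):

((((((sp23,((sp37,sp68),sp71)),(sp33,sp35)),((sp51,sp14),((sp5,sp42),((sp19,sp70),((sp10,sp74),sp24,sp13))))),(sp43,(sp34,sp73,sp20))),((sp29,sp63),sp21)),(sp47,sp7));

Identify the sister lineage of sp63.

sp29

sp63 attaches to the tree at the node subtending (sp29,sp63).
The other lineage descending from that same node — the sister group — is the single tip sp29.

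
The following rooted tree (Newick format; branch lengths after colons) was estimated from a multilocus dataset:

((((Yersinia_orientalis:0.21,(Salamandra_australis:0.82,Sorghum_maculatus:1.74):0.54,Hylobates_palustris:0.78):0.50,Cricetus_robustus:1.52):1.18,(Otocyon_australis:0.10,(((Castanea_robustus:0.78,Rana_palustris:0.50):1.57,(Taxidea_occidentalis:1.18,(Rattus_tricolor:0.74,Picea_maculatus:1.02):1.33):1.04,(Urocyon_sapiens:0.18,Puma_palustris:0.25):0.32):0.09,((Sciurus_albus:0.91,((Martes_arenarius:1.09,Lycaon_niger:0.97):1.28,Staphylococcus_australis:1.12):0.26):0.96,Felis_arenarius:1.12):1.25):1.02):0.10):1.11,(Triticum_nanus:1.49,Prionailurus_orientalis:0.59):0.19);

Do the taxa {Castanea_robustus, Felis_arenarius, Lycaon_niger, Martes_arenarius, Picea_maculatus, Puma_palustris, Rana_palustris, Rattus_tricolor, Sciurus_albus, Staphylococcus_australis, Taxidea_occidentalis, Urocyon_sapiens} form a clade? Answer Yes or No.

Yes

The most recent common ancestor of these taxa subtends (((Castanea_robustus,Rana_palustris),(Taxidea_occidentalis,(Rattus_tricolor,Picea_maculatus)),(Urocyon_sapiens,Puma_palustris)),((Sciurus_albus,((Martes_arenarius,Lycaon_niger),Staphylococcus_australis)),Felis_arenarius)).
That clade has exactly 12 tips — every listed taxon and nothing else — so the group is monophyletic.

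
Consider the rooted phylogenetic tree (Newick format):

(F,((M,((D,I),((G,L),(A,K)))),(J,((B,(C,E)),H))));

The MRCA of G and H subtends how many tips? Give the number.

The MRCA of G and H is the node subtending ((M,((D,I),((G,L),(A,K)))),(J,((B,(C,E)),H))).
That clade contains 12 terminal taxa: A, B, C, D, E, G, H, I, J, K, L, M.

12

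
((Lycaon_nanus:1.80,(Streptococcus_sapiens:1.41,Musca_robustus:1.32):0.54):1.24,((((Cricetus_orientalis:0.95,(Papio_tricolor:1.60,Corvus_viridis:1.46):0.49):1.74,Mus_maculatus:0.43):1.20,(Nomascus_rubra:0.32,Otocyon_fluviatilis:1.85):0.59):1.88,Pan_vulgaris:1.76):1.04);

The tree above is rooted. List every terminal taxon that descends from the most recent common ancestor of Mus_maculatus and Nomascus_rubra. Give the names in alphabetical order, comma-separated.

Corvus_viridis, Cricetus_orientalis, Mus_maculatus, Nomascus_rubra, Otocyon_fluviatilis, Papio_tricolor

Tracing Mus_maculatus: it sits inside ((Cricetus_orientalis,(Papio_tricolor,Corvus_viridis)),Mus_maculatus).
Tracing Nomascus_rubra: it sits inside (Nomascus_rubra,Otocyon_fluviatilis).
The smallest clade enclosing both is (((Cricetus_orientalis,(Papio_tricolor,Corvus_viridis)),Mus_maculatus),(Nomascus_rubra,Otocyon_fluviatilis)); the answer is its 6 terminal taxa in alphabetical order.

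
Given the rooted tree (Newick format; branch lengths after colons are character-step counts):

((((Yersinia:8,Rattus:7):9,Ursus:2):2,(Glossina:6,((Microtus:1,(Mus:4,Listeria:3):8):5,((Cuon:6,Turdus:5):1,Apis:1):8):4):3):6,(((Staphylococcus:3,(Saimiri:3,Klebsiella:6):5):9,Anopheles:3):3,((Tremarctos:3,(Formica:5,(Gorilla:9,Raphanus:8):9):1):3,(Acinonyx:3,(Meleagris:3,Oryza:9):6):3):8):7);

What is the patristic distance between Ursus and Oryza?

43

The path runs Ursus → … → MRCA → … → Oryza; the MRCA is the root of the tree.
Branch lengths along that path: 2 + 2 + 6 + 7 + 8 + 3 + 6 + 9 = 43.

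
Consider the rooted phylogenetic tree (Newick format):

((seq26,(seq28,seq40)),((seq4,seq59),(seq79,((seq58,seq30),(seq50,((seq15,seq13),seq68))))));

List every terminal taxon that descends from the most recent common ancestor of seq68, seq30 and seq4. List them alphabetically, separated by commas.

seq13, seq15, seq30, seq4, seq50, seq58, seq59, seq68, seq79

Tracing seq68: it sits inside ((seq15,seq13),seq68).
Tracing seq30: it sits inside (seq58,seq30).
Tracing seq4: it sits inside (seq4,seq59).
The smallest clade enclosing all 3 is ((seq4,seq59),(seq79,((seq58,seq30),(seq50,((seq15,seq13),seq68))))); the answer is its 9 terminal taxa in alphabetical order.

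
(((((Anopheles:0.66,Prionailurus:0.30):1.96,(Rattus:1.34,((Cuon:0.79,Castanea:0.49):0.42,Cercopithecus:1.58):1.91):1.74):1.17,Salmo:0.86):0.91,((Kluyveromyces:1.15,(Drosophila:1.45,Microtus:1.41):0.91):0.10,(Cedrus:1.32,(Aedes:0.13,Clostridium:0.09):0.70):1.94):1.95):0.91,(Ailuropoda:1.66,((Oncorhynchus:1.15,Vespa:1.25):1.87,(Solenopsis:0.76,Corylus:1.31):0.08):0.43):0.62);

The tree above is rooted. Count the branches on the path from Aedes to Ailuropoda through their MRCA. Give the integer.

7

The MRCA of Aedes and Ailuropoda is the root of the tree.
From Aedes up to that node: 5 branches. From Ailuropoda up to the same node: 2 branches. Total: 5 + 2 = 7.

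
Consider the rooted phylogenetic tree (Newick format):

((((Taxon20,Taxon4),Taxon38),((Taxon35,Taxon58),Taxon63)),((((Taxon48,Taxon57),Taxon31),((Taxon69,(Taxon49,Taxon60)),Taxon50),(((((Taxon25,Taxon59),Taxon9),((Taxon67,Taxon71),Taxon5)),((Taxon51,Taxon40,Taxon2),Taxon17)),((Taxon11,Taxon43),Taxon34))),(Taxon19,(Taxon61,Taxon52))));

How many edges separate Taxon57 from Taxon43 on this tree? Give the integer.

7

The MRCA of Taxon57 and Taxon43 is the node subtending (((Taxon48,Taxon57),Taxon31),((Taxon69,(Taxon49,Taxon60)),Taxon50),(((((Taxon25,Taxon59),Taxon9),((Taxon67,Taxon71),Taxon5)),((Taxon51,Taxon40,Taxon2),Taxon17)),((Taxon11,Taxon43),Taxon34))).
From Taxon57 up to that node: 3 branches. From Taxon43 up to the same node: 4 branches. Total: 3 + 4 = 7.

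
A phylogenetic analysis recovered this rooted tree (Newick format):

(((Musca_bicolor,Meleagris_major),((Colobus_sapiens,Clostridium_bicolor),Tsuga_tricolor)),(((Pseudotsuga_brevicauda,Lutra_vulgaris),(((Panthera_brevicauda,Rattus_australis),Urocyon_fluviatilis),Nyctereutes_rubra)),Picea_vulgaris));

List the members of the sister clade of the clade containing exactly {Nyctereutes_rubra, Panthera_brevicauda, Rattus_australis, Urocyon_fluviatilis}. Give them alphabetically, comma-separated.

Lutra_vulgaris, Pseudotsuga_brevicauda

The clade containing exactly {Nyctereutes_rubra, Panthera_brevicauda, Rattus_australis, Urocyon_fluviatilis} attaches to the tree at the node subtending ((Pseudotsuga_brevicauda,Lutra_vulgaris),(((Panthera_brevicauda,Rattus_australis),Urocyon_fluviatilis),Nyctereutes_rubra)).
The other lineage descending from that same node — the sister group — is (Pseudotsuga_brevicauda,Lutra_vulgaris); its 2 tips in alphabetical order are the answer.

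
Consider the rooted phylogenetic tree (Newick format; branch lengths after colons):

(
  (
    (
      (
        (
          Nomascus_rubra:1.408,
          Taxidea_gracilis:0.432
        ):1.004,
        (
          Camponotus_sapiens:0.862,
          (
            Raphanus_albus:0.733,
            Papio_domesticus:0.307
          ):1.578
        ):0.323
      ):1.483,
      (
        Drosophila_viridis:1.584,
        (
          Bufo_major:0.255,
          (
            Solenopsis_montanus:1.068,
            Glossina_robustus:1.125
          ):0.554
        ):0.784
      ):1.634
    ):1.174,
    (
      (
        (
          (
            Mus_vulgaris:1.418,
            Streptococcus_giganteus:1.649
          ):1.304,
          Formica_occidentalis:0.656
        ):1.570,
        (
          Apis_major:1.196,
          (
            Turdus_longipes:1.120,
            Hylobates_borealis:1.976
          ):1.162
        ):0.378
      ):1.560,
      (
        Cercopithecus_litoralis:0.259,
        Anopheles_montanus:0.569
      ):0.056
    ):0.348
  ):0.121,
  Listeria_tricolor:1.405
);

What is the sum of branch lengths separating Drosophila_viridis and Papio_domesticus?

The path runs Drosophila_viridis → … → MRCA → … → Papio_domesticus; the MRCA is the node subtending (((Nomascus_rubra,Taxidea_gracilis),(Camponotus_sapiens,(Raphanus_albus,Papio_domesticus))),(Drosophila_viridis,(Bufo_major,(Solenopsis_montanus,Glossina_robustus)))).
Branch lengths along that path: 1.584 + 1.634 + 1.483 + 0.323 + 1.578 + 0.307 = 6.909.

6.909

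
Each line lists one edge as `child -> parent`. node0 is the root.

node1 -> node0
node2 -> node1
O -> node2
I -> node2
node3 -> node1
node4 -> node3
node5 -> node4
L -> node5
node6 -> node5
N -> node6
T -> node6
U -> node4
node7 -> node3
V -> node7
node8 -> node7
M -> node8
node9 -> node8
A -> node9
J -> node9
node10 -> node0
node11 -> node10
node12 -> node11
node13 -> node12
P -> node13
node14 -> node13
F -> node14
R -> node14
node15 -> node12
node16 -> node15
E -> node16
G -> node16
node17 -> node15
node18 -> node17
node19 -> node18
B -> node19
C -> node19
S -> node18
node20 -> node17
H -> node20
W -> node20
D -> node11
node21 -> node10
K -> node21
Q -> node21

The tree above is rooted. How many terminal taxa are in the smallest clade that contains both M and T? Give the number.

The MRCA of M and T is the node subtending (((L,(N,T)),U),(V,(M,(A,J)))).
That clade contains 8 terminal taxa: A, J, L, M, N, T, U, V.

8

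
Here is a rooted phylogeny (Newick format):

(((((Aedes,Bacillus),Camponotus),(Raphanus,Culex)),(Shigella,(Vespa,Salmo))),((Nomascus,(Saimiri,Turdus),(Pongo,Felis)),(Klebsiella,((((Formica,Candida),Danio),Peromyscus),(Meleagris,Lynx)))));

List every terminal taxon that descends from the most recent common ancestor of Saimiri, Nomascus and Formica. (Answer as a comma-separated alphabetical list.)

Tracing Saimiri: it sits inside (Saimiri,Turdus).
Tracing Nomascus: it sits inside (Nomascus,(Saimiri,Turdus),(Pongo,Felis)).
Tracing Formica: it sits inside (Formica,Candida).
The smallest clade enclosing all 3 is ((Nomascus,(Saimiri,Turdus),(Pongo,Felis)),(Klebsiella,((((Formica,Candida),Danio),Peromyscus),(Meleagris,Lynx)))); the answer is its 12 terminal taxa in alphabetical order.

Candida, Danio, Felis, Formica, Klebsiella, Lynx, Meleagris, Nomascus, Peromyscus, Pongo, Saimiri, Turdus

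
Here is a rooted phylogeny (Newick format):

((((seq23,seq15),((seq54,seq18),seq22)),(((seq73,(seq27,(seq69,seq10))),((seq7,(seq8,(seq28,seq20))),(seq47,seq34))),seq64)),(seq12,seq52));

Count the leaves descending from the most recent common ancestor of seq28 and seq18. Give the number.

16

The MRCA of seq28 and seq18 is the node subtending (((seq23,seq15),((seq54,seq18),seq22)),(((seq73,(seq27,(seq69,seq10))),((seq7,(seq8,(seq28,seq20))),(seq47,seq34))),seq64)).
That clade contains 16 terminal taxa: seq10, seq15, seq18, seq20, seq22, seq23, seq27, seq28, seq34, seq47, seq54, seq64, seq69, seq7, seq73, seq8.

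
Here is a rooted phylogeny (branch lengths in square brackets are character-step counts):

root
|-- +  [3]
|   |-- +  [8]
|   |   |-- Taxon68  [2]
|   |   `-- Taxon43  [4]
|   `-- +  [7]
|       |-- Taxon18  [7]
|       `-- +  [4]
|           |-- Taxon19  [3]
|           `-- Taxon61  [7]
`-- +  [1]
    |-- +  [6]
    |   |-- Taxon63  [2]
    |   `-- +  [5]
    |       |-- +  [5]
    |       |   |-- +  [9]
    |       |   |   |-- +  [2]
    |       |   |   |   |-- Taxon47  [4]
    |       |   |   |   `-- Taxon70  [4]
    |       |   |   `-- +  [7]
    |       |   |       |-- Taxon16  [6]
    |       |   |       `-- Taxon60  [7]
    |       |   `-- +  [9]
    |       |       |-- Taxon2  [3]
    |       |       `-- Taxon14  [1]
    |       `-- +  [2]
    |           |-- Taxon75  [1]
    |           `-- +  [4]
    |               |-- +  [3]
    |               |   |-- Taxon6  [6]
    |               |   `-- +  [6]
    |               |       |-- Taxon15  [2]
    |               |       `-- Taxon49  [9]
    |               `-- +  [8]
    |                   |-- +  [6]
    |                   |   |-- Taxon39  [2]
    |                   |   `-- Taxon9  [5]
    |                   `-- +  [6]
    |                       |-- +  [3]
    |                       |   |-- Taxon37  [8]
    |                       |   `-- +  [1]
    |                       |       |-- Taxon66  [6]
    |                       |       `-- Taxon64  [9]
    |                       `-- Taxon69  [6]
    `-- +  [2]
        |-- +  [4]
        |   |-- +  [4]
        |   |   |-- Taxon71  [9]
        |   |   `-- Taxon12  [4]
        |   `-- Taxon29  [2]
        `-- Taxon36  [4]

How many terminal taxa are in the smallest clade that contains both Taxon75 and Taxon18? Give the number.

26

The MRCA of Taxon75 and Taxon18 is the root, so the clade is the entire tree.
That clade contains 26 terminal taxa: Taxon12, Taxon14, Taxon15, Taxon16, Taxon18, Taxon19, Taxon2, Taxon29, Taxon36, Taxon37, Taxon39, Taxon43, Taxon47, Taxon49, Taxon6, Taxon60, Taxon61, Taxon63, Taxon64, Taxon66, Taxon68, Taxon69, Taxon70, Taxon71, Taxon75, Taxon9.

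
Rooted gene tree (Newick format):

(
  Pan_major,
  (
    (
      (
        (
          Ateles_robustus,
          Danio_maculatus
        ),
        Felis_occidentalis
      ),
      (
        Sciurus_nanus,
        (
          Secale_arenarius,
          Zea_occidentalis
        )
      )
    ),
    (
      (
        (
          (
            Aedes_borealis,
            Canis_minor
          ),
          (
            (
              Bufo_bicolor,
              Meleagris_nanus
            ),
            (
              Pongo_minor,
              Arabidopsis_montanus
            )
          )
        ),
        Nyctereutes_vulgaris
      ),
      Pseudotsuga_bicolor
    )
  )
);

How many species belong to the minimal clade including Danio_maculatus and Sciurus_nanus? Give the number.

The MRCA of Danio_maculatus and Sciurus_nanus is the node subtending (((Ateles_robustus,Danio_maculatus),Felis_occidentalis),(Sciurus_nanus,(Secale_arenarius,Zea_occidentalis))).
That clade contains 6 terminal taxa: Ateles_robustus, Danio_maculatus, Felis_occidentalis, Sciurus_nanus, Secale_arenarius, Zea_occidentalis.

6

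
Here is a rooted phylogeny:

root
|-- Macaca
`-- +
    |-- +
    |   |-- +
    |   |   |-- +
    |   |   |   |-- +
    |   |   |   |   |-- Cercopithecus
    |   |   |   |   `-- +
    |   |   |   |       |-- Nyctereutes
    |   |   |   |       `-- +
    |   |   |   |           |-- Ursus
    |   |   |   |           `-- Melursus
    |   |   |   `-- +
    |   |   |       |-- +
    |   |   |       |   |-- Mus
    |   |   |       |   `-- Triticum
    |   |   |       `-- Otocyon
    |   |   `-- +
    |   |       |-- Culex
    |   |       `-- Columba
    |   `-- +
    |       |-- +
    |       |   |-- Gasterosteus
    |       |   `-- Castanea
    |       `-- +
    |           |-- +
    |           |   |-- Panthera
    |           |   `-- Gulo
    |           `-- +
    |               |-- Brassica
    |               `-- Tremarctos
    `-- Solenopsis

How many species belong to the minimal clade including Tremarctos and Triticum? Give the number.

15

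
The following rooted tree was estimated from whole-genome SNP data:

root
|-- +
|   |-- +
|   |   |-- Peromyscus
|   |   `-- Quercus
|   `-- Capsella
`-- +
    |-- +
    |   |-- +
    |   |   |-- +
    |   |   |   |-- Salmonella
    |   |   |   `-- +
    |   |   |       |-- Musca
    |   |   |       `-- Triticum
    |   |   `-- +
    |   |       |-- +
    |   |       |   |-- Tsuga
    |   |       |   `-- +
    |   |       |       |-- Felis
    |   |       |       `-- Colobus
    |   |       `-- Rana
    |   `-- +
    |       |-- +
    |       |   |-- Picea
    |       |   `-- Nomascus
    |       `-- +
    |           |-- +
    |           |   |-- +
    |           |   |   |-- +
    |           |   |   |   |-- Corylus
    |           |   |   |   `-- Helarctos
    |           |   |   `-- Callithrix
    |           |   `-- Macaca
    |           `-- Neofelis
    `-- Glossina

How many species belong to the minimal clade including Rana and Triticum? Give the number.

7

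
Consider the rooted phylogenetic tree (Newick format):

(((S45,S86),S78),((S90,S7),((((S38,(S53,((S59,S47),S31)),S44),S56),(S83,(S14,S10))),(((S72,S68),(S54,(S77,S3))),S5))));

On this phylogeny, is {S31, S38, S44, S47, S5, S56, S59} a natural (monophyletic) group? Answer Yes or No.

No

The MRCA of the listed taxa subtends ((((S38,(S53,((S59,S47),S31)),S44),S56),(S83,(S14,S10))),(((S72,S68),(S54,(S77,S3))),S5)).
That clade also contains S10, S14, S3, S53, S54, S68, S72, S77, S83, which are not in the proposed group, so the group is not monophyletic.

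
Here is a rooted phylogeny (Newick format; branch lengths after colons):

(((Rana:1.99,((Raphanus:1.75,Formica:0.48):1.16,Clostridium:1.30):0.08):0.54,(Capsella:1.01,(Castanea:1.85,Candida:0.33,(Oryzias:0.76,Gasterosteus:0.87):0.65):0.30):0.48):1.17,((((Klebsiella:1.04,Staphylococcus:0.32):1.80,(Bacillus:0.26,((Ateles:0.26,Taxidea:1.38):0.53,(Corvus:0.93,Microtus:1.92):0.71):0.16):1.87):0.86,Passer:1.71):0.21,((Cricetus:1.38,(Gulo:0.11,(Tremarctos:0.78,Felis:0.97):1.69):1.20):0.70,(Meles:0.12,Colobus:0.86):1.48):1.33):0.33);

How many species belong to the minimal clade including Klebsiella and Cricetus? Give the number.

The MRCA of Klebsiella and Cricetus is the node subtending ((((Klebsiella,Staphylococcus),(Bacillus,((Ateles,Taxidea),(Corvus,Microtus)))),Passer),((Cricetus,(Gulo,(Tremarctos,Felis))),(Meles,Colobus))).
That clade contains 14 terminal taxa: Ateles, Bacillus, Colobus, Corvus, Cricetus, Felis, Gulo, Klebsiella, Meles, Microtus, Passer, Staphylococcus, Taxidea, Tremarctos.

14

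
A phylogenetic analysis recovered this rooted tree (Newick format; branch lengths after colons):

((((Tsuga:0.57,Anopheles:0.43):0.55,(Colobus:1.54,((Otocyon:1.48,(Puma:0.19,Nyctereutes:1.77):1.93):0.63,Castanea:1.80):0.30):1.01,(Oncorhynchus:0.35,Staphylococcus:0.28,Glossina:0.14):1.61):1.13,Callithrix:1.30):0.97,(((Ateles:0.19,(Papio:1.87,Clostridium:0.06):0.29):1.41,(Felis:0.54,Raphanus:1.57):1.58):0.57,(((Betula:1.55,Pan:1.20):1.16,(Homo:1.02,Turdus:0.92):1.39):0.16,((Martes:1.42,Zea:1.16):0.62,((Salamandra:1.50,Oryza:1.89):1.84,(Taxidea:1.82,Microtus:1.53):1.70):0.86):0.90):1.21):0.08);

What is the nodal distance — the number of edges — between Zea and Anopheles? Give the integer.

The MRCA of Zea and Anopheles is the root of the tree.
From Zea up to that node: 5 branches. From Anopheles up to the same node: 4 branches. Total: 5 + 4 = 9.

9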